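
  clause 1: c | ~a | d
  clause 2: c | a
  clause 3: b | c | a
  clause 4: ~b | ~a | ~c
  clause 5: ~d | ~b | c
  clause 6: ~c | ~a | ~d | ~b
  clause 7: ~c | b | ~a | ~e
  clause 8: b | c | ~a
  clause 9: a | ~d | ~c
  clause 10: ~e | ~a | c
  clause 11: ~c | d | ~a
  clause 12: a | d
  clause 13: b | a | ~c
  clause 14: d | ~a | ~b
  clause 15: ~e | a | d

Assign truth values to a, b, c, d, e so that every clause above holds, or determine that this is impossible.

Try c = 1.
Try b = 0.
Unit clause (a) forces a = 1.
Unit clause (~e) forces e = 0.
Unit clause (d) forces d = 1.
This assignment satisfies each clause.

a: 1,  b: 0,  c: 1,  d: 1,  e: 0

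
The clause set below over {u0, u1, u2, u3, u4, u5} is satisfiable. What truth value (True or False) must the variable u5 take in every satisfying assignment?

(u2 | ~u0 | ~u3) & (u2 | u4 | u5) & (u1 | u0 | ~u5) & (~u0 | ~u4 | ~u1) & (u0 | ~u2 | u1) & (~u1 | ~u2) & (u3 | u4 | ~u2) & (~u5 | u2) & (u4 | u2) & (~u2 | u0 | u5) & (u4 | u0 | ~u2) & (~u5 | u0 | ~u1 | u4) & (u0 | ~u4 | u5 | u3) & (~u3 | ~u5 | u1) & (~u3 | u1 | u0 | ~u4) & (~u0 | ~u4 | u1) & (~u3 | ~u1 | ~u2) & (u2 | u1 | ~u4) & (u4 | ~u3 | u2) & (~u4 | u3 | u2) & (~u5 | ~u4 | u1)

False

Suppose u5 = 1.
(u2) alone gives u2 = 1.
(~u1) alone gives u1 = 0.
(u0) alone gives u0 = 1.
(~u3) alone gives u3 = 0.
(u4) alone gives u4 = 1.
That conflicts with the unit clause (~u4).
So every satisfying assignment has u5 = False.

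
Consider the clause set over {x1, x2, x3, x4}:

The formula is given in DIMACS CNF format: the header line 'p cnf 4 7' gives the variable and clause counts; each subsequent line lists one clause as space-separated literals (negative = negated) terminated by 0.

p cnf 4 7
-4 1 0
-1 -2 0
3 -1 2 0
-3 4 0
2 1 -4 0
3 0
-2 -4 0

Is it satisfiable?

(x3) alone gives x3 = True.
(x4) alone gives x4 = True.
(x1) alone gives x1 = True.
(¬x2) alone gives x2 = False.
This assignment satisfies each clause.
A satisfying assignment: x1: True; x2: False; x3: True; x4: True.

Satisfiable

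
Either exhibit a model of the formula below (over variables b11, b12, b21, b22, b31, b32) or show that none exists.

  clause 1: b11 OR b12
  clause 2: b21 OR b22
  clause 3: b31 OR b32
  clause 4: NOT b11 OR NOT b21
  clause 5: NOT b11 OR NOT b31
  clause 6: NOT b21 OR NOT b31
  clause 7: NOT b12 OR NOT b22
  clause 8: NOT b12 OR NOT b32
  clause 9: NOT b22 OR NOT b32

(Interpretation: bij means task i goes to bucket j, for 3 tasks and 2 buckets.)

Case b11 = true:
(NOT b21) alone gives b21 = false.
(b22) alone gives b22 = true.
(NOT b31) alone gives b31 = false.
(b32) alone gives b32 = true.
But (NOT b32) is also a unit clause — contradiction.
So b11 must be the other value — set b11 = false.
(b12) alone gives b12 = true.
(NOT b22) alone gives b22 = false.
(b21) alone gives b21 = true.
(NOT b31) alone gives b31 = false.
(b32) alone gives b32 = true.
But (NOT b32) is also a unit clause — contradiction.
Neither b11 = true nor b11 = false works.

UNSATISFIABLE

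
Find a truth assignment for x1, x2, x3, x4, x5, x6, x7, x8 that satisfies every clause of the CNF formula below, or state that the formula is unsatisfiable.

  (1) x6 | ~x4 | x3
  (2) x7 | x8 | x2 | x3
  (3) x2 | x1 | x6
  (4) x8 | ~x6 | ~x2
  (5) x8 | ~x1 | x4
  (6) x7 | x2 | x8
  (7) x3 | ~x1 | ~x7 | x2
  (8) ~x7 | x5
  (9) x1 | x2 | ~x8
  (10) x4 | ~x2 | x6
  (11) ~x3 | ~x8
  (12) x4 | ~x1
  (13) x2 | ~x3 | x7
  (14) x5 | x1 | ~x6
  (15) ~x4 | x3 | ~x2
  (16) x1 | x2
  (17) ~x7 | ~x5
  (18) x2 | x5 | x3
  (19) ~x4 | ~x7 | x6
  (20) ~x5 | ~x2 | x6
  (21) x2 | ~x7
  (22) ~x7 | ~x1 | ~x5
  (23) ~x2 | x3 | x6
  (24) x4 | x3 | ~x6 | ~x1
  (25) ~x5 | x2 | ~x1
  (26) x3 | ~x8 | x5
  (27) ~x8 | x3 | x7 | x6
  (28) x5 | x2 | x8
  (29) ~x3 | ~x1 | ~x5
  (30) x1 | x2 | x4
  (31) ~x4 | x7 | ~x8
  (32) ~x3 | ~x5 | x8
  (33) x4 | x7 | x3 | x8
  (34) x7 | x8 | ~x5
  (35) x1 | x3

Branch on x7: set x7 = 0.
Branch on x2: set x2 = 1.
Branch on x8: set x8 = 0.
From the singleton clause (~x6), x6 = 0.
From the singleton clause (x4), x4 = 1.
From the singleton clause (x3), x3 = 1.
From the singleton clause (~x5), x5 = 0.
No clause remains; x1 is free.

x1: 0; x2: 1; x3: 1; x4: 1; x5: 0; x6: 0; x7: 0; x8: 0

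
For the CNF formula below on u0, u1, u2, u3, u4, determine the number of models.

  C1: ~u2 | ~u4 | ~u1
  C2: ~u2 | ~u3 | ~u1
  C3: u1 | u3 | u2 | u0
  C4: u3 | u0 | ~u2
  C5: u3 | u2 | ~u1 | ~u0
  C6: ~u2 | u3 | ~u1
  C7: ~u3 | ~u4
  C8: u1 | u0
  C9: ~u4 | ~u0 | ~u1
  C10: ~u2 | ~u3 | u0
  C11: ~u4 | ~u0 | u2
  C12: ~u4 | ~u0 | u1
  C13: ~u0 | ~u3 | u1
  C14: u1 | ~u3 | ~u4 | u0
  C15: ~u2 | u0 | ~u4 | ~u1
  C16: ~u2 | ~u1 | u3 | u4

6

There are 2^5 = 32 truth assignments over (u0, u1, u2, u3, u4).
Split on u2. With u2 = 1, the clauses containing u2 are satisfied and ~u2 drops from the rest; 1 of the 2^4 = 16 assignments to the other variables satisfy what remains.
With u2 = 0, by the same count on the reduced clause set, 5 assignments work.
Total: 1 + 5 = 6.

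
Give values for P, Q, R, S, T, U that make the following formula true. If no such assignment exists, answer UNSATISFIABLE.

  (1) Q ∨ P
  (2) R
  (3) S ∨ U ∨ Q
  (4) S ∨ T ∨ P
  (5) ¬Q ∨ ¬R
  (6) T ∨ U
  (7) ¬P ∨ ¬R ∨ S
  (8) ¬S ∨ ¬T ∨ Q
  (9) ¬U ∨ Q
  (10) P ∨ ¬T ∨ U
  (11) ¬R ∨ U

UNSATISFIABLE

(R) alone gives R = True.
(¬Q) alone gives Q = False.
(P) alone gives P = True.
(S) alone gives S = True.
(¬T) alone gives T = False.
(U) alone gives U = True.
Now (¬U) is unsatisfied and unit — conflict.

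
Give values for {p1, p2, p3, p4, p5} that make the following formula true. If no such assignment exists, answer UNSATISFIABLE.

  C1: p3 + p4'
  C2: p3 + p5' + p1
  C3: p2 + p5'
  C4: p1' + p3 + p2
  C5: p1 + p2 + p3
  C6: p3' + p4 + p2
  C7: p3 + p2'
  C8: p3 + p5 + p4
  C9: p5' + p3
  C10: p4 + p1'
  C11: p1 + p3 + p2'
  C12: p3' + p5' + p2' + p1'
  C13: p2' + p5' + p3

Try p3 = 1.
Try p2 = 1.
Try p4 = 0.
Unit clause (p1') forces p1 = 0.
Every clause is now satisfied; p5 is unconstrained.

p1=0,  p2=1,  p3=1,  p4=0,  p5=1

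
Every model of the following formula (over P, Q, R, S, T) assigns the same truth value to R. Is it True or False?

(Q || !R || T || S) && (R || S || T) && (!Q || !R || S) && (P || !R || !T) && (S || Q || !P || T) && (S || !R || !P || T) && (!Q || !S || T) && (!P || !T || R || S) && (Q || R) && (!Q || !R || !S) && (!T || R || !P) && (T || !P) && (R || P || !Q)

True

Suppose R = false.
From the singleton clause (Q), Q = true.
From the singleton clause (P), P = true.
From the singleton clause (!T), T = false.
Now (T) is unsatisfied and unit — conflict.
So every satisfying assignment has R = True.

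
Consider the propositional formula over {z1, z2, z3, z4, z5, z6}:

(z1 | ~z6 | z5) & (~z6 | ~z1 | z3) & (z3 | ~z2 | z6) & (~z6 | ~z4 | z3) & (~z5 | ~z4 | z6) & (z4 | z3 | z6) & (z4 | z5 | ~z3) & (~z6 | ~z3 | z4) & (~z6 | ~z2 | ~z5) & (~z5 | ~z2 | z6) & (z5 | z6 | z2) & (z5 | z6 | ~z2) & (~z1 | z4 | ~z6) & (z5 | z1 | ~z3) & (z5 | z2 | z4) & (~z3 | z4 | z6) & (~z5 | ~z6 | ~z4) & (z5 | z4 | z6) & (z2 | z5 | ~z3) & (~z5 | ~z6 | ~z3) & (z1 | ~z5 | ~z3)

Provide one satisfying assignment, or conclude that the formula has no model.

Branch on z1: set z1 = 1.
Branch on z6: set z6 = 1.
From the singleton clause (z3), z3 = 1.
From the singleton clause (z4), z4 = 1.
From the singleton clause (~z5), z5 = 0.
From the singleton clause (z2), z2 = 1.
All clauses are satisfied.

z1 ↦ 1,  z2 ↦ 1,  z3 ↦ 1,  z4 ↦ 1,  z5 ↦ 0,  z6 ↦ 1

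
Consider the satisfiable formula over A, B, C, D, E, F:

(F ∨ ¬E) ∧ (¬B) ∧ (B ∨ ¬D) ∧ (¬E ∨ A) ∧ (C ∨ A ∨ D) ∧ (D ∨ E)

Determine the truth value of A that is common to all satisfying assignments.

Suppose A = False.
The clause (¬B) is unit, so B = False.
The clause (¬D) is unit, so D = False.
The clause (¬E) is unit, so E = False.
But (E) is also a unit clause — contradiction.
So every satisfying assignment has A = True.

True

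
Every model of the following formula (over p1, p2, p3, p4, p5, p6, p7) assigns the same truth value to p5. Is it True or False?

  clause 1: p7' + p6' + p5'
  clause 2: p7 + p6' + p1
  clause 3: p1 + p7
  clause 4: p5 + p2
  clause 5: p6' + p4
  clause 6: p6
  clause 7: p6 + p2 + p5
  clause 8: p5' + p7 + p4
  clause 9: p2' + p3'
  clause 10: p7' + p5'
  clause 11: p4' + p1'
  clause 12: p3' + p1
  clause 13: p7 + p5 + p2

False

Suppose p5 = 1.
Unit clause (p6) forces p6 = 1.
Unit clause (p7') forces p7 = 0.
Unit clause (p1) forces p1 = 1.
Unit clause (p4) forces p4 = 1.
But (p4') is also a unit clause — contradiction.
So every satisfying assignment has p5 = False.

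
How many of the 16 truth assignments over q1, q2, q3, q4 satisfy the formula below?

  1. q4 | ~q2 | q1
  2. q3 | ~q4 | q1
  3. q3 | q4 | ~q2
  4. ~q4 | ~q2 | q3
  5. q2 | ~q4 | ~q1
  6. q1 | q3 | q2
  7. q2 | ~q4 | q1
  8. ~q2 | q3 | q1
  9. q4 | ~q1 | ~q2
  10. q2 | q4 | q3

4

There are 2^4 = 16 truth assignments over (q1, q2, q3, q4).
Split on q4. With q4 = 1, the clauses containing q4 are satisfied and ~q4 drops from the rest; 2 of the 2^3 = 8 assignments to the other variables satisfy what remains.
With q4 = 0, by the same count on the reduced clause set, 2 assignments work.
(One model: q1=F, q2=F, q3=T, q4=F.)
Total: 2 + 2 = 4.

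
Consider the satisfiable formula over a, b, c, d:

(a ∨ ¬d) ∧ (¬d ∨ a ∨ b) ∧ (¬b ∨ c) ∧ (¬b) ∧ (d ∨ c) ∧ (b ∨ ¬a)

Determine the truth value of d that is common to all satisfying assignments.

Suppose d = True.
From the singleton clause (a), a = True.
From the singleton clause (¬b), b = False.
That conflicts with the unit clause (b).
So every satisfying assignment has d = False.

False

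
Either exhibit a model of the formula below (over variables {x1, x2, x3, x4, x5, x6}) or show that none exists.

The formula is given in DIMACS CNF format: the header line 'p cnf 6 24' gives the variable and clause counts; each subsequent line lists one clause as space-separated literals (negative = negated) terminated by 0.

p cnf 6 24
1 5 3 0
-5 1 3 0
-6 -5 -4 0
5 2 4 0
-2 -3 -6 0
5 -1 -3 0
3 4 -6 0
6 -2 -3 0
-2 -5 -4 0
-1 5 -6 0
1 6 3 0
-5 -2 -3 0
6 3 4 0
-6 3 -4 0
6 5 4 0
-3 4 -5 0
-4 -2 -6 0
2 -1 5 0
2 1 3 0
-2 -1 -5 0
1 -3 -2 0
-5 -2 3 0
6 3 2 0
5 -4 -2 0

x1: False,  x2: False,  x3: True,  x4: True,  x5: False,  x6: False

Case x1 = False:
Case x5 = False:
Unit clause (x3) forces x3 = True.
Unit clause (¬x2) forces x2 = False.
Unit clause (x4) forces x4 = True.
All clauses hold; x6 can take either value.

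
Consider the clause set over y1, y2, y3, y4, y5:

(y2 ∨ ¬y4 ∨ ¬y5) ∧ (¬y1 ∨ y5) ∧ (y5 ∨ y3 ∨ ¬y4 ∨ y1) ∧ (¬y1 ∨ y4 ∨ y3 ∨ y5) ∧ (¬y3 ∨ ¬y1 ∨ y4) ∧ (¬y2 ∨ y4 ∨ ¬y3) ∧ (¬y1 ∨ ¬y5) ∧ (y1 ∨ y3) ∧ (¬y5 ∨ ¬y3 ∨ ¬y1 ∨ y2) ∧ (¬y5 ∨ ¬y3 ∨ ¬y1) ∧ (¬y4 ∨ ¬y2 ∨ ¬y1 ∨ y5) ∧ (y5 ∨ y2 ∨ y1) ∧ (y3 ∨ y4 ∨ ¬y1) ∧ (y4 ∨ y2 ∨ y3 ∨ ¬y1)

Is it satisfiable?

Yes, satisfiable

Try y1 = False.
From the singleton clause (y3), y3 = True.
Try y2 = False.
From the singleton clause (y5), y5 = True.
From the singleton clause (¬y4), y4 = False.
This assignment satisfies each clause.
A satisfying assignment: y1: False, y2: False, y3: True, y4: False, y5: True.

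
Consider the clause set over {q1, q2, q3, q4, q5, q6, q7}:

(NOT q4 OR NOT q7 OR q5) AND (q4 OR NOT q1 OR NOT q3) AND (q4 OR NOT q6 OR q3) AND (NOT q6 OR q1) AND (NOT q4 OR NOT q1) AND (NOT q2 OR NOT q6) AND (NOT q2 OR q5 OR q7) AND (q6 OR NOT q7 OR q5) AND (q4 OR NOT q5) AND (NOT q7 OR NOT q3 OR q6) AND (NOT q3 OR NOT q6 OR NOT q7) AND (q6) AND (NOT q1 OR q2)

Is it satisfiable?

From the singleton clause (q6), q6 = true.
From the singleton clause (q1), q1 = true.
From the singleton clause (NOT q4), q4 = false.
From the singleton clause (NOT q3), q3 = false.
Now (q3) is unsatisfied and unit — conflict.
No assignment satisfies every clause.

No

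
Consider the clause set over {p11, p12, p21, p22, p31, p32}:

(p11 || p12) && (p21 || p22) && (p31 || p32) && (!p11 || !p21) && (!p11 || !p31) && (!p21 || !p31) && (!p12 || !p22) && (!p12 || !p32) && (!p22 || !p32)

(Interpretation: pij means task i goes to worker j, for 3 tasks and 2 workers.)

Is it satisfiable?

No

Suppose p11 = true.
(!p21) alone gives p21 = false.
(p22) alone gives p22 = true.
(!p31) alone gives p31 = false.
(p32) alone gives p32 = true.
Now (!p32) is unsatisfied and unit — conflict.
That branch fails; take p11 = false instead.
(p12) alone gives p12 = true.
(!p22) alone gives p22 = false.
(p21) alone gives p21 = true.
(!p31) alone gives p31 = false.
(p32) alone gives p32 = true.
Now (!p32) is unsatisfied and unit — conflict.
Either choice for p11 ends in contradiction.
No assignment satisfies every clause.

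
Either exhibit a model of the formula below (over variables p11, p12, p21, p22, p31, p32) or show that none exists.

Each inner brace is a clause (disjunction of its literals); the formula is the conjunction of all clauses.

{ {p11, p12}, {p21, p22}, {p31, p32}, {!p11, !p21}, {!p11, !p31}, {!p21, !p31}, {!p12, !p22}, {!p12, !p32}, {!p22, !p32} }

Case p11 = true:
Unit clause (!p21) forces p21 = false.
Unit clause (p22) forces p22 = true.
Unit clause (!p31) forces p31 = false.
Unit clause (p32) forces p32 = true.
Now (!p32) is unsatisfied and unit — conflict.
Backtrack on p11: now try p11 = false.
Unit clause (p12) forces p12 = true.
Unit clause (!p22) forces p22 = false.
Unit clause (p21) forces p21 = true.
Unit clause (!p31) forces p31 = false.
Unit clause (p32) forces p32 = true.
Now (!p32) is unsatisfied and unit — conflict.
Neither p11 = true nor p11 = false works.

UNSATISFIABLE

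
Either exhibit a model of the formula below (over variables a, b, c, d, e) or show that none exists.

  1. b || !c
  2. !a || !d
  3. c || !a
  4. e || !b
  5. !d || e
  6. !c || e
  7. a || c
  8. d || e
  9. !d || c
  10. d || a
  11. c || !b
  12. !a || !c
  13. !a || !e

Try b = true.
(e) alone gives e = true.
(c) alone gives c = true.
(!a) alone gives a = false.
(d) alone gives d = true.
This assignment satisfies each clause.

a: false,  b: true,  c: true,  d: true,  e: true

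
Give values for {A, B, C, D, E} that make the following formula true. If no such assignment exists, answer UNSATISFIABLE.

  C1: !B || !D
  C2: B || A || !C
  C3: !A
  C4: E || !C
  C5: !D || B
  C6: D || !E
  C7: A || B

A=false, B=true, C=false, D=false, E=false

(!A) alone gives A = false.
(B) alone gives B = true.
(!D) alone gives D = false.
(!E) alone gives E = false.
(!C) alone gives C = false.
All clauses are satisfied.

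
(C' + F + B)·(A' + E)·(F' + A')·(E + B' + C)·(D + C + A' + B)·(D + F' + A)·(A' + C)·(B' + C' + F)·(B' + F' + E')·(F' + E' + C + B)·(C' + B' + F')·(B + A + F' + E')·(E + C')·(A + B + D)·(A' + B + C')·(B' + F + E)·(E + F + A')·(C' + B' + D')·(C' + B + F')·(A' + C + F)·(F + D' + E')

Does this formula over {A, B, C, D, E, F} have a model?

Branch on A: set A = 0.
Branch on D: set D = 0.
(F') alone gives F = 0.
(B) alone gives B = 1.
(C') alone gives C = 0.
(E) alone gives E = 1.
Every clause now holds.
A satisfying assignment: A: 0; B: 1; C: 0; D: 0; E: 1; F: 0.

Satisfiable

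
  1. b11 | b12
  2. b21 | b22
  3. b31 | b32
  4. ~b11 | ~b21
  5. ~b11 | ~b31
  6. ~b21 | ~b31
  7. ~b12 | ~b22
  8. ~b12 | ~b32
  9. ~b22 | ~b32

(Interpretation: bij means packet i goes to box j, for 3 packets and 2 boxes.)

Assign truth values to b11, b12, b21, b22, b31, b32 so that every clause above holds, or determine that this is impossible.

UNSATISFIABLE

Case b11 = 1:
From the singleton clause (~b21), b21 = 0.
From the singleton clause (b22), b22 = 1.
From the singleton clause (~b31), b31 = 0.
From the singleton clause (b32), b32 = 1.
But (~b32) is also a unit clause — contradiction.
That branch fails; take b11 = 0 instead.
From the singleton clause (b12), b12 = 1.
From the singleton clause (~b22), b22 = 0.
From the singleton clause (b21), b21 = 1.
From the singleton clause (~b31), b31 = 0.
From the singleton clause (b32), b32 = 1.
But (~b32) is also a unit clause — contradiction.
Both values of b11 lead to a conflict.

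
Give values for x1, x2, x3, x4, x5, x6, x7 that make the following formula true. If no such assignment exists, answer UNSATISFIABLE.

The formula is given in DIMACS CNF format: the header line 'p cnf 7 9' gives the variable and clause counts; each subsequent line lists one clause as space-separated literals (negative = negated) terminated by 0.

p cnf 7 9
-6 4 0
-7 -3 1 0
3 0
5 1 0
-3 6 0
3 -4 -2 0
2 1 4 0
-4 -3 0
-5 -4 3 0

UNSATISFIABLE

(x3) alone gives x3 = True.
(x6) alone gives x6 = True.
(x4) alone gives x4 = True.
Now (¬x4) is unsatisfied and unit — conflict.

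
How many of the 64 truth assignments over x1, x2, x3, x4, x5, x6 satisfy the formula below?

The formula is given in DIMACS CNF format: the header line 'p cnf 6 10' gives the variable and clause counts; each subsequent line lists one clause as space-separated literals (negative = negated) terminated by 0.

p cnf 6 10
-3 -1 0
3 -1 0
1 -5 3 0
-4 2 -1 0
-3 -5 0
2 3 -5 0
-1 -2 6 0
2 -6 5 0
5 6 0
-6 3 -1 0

There are 2^6 = 64 truth assignments over (x1, x2, x3, x4, x5, x6).
Split on x6. With x6 = True, the clauses containing x6 are satisfied and ¬x6 drops from the rest; 4 of the 2^5 = 32 assignments to the other variables satisfy what remains.
With x6 = False, by the same count on the reduced clause set, 0 assignments work.
Total: 4 + 0 = 4.

4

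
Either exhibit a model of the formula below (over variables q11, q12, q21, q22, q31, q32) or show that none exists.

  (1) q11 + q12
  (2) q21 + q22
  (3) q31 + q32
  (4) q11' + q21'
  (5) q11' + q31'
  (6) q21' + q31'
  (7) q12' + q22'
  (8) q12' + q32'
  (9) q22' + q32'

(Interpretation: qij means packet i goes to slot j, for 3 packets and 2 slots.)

UNSATISFIABLE

Case q11 = 1:
(q21') alone gives q21 = 0.
(q22) alone gives q22 = 1.
(q31') alone gives q31 = 0.
(q32) alone gives q32 = 1.
But (q32') is also a unit clause — contradiction.
Backtrack on q11: now try q11 = 0.
(q12) alone gives q12 = 1.
(q22') alone gives q22 = 0.
(q21) alone gives q21 = 1.
(q31') alone gives q31 = 0.
(q32) alone gives q32 = 1.
But (q32') is also a unit clause — contradiction.
Both values of q11 lead to a conflict.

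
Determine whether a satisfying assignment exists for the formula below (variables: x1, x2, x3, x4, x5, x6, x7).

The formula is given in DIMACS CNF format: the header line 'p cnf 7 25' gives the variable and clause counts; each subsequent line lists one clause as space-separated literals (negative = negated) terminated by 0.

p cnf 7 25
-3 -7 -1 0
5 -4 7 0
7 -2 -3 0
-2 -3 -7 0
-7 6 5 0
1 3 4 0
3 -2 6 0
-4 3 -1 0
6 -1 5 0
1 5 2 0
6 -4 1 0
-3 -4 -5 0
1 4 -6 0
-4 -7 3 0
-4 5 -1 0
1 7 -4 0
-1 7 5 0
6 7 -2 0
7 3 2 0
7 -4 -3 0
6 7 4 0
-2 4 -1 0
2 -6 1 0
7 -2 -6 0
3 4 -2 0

Yes, satisfiable

Try x3 = False.
Try x1 = True.
From the singleton clause (¬x4), x4 = False.
From the singleton clause (¬x2), x2 = False.
From the singleton clause (x7), x7 = True.
Try x6 = False.
From the singleton clause (x5), x5 = True.
All clauses are satisfied.
A satisfying assignment: x1 ↦ True; x2 ↦ False; x3 ↦ False; x4 ↦ False; x5 ↦ True; x6 ↦ False; x7 ↦ True.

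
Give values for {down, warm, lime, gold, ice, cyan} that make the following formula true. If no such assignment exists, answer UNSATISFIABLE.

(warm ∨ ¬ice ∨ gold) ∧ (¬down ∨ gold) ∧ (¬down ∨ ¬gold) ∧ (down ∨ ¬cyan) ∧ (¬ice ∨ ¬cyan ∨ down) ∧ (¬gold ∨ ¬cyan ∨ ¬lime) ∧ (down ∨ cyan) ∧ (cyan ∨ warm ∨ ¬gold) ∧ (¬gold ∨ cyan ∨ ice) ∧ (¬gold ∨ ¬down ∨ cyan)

Suppose down = False.
Unit clause (¬cyan) forces cyan = False.
Now (cyan) is unsatisfied and unit — conflict.
Undo down and try down = True.
Unit clause (gold) forces gold = True.
Now (¬gold) is unsatisfied and unit — conflict.
Either choice for down ends in contradiction.

UNSATISFIABLE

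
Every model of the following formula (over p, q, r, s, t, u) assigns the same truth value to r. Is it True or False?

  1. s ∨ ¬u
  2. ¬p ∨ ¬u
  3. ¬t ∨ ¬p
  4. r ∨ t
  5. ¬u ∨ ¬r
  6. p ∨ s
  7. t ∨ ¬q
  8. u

False

Suppose r = True.
(¬u) alone gives u = False.
But (u) is also a unit clause — contradiction.
So every satisfying assignment has r = False.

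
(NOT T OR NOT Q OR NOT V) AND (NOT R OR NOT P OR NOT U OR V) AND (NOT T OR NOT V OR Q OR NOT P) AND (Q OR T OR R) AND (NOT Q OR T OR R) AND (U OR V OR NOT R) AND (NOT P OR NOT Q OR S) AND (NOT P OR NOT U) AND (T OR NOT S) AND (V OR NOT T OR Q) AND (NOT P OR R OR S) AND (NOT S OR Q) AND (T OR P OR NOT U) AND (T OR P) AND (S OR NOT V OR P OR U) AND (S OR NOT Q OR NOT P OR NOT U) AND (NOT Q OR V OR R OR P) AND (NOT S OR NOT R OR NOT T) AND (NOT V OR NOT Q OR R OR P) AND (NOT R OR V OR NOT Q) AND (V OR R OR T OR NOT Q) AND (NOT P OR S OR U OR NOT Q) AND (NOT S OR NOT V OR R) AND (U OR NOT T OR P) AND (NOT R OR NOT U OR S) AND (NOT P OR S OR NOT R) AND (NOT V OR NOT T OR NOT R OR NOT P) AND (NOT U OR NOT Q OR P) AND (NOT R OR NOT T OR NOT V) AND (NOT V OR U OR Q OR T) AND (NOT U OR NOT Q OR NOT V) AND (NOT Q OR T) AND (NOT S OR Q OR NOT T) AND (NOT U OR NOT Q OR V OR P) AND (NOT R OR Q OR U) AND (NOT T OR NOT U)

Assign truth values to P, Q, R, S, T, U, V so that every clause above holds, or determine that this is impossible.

Suppose P = true.
(NOT U) alone gives U = false.
Suppose V = false.
(NOT R) alone gives R = false.
(S) alone gives S = true.
(T) alone gives T = true.
(Q) alone gives Q = true.
This assignment satisfies each clause.

P=true, Q=true, R=false, S=true, T=true, U=false, V=false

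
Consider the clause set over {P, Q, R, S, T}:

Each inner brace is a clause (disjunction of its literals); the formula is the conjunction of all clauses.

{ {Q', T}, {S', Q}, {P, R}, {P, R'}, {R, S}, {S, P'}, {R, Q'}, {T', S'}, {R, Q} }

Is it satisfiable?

Try Q = 0.
The clause (S') is unit, so S = 0.
The clause (R) is unit, so R = 1.
The clause (P) is unit, so P = 1.
That conflicts with the unit clause (P').
Backtrack on Q: now try Q = 1.
The clause (T) is unit, so T = 1.
The clause (R) is unit, so R = 1.
The clause (P) is unit, so P = 1.
The clause (S) is unit, so S = 1.
That conflicts with the unit clause (S').
Both values of Q lead to a conflict.
No assignment satisfies every clause.

Unsatisfiable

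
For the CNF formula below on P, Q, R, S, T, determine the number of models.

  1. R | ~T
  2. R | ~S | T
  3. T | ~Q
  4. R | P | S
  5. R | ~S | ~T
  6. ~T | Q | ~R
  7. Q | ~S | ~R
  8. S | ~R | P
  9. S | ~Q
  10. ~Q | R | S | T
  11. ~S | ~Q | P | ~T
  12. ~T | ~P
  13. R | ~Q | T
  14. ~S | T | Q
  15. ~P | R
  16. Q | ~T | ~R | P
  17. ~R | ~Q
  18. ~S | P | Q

There are 2^5 = 32 truth assignments over (P, Q, R, S, T).
Split on T. With T = 1, the clauses containing T are satisfied and ~T drops from the rest; 0 of the 2^4 = 16 assignments to the other variables satisfy what remains.
With T = 0, by the same count on the reduced clause set, 1 assignment works.
(One model: P=T, Q=F, R=T, S=F, T=F.)
Total: 0 + 1 = 1.

1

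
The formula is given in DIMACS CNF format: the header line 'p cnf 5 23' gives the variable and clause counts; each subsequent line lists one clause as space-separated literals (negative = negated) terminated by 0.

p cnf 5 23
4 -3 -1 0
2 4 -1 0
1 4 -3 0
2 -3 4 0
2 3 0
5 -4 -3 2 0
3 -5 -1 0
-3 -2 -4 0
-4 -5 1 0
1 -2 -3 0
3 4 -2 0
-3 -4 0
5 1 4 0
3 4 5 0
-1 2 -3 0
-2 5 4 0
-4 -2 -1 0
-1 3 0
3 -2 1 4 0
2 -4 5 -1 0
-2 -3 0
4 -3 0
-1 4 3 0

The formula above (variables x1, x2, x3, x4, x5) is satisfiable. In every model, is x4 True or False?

Suppose x4 = False.
From the singleton clause (¬x3), x3 = False.
From the singleton clause (x2), x2 = True.
That conflicts with the unit clause (¬x2).
So every satisfying assignment has x4 = True.

True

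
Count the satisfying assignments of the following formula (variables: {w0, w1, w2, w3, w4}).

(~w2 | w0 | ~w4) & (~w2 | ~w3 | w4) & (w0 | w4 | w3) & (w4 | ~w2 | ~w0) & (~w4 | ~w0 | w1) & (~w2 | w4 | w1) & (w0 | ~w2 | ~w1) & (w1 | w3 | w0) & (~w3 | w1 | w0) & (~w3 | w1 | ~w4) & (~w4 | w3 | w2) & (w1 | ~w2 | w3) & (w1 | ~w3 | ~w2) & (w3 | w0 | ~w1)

9

There are 2^5 = 32 truth assignments over (w0, w1, w2, w3, w4).
Split on w0. With w0 = 1, the clauses containing w0 are satisfied and ~w0 drops from the rest; 7 of the 2^4 = 16 assignments to the other variables satisfy what remains.
With w0 = 0, by the same count on the reduced clause set, 2 assignments work.
Total: 7 + 2 = 9.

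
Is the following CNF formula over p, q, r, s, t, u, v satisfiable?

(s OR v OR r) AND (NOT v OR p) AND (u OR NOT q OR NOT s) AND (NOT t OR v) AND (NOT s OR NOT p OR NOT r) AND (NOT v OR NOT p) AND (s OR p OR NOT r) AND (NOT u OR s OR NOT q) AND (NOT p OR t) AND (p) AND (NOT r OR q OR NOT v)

(p) alone gives p = true.
(NOT v) alone gives v = false.
(NOT t) alone gives t = false.
That conflicts with the unit clause (t).
No assignment satisfies every clause.

No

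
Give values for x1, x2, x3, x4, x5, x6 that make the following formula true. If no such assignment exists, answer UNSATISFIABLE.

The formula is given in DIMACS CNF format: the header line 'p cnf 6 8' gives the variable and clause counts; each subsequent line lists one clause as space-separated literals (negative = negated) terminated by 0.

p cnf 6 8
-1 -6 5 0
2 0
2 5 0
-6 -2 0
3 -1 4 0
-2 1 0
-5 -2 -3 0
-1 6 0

UNSATISFIABLE

Unit clause (x2) forces x2 = True.
Unit clause (¬x6) forces x6 = False.
Unit clause (x1) forces x1 = True.
But (¬x1) is also a unit clause — contradiction.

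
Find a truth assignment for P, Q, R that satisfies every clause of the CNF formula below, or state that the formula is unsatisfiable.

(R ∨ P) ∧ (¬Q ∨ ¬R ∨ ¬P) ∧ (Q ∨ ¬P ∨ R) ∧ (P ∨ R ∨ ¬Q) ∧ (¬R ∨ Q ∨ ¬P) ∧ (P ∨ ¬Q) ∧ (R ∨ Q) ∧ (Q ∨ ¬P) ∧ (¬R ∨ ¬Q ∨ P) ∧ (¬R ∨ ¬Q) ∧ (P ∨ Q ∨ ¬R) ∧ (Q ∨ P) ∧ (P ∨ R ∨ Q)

P: True,  Q: True,  R: False

Case R = False:
The clause (P) is unit, so P = True.
The clause (Q) is unit, so Q = True.
Every clause now holds.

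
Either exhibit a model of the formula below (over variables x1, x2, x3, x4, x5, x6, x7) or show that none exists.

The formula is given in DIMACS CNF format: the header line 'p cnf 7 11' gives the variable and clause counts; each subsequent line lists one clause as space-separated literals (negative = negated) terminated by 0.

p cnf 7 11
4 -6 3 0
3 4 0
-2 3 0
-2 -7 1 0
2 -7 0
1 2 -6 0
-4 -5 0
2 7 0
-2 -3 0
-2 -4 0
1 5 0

Try x3 = True.
The clause (¬x2) is unit, so x2 = False.
The clause (¬x7) is unit, so x7 = False.
That conflicts with the unit clause (x7).
Backtrack on x3: now try x3 = False.
The clause (x4) is unit, so x4 = True.
The clause (¬x2) is unit, so x2 = False.
The clause (¬x7) is unit, so x7 = False.
That conflicts with the unit clause (x7).
Neither x3 = True nor x3 = False works.

UNSATISFIABLE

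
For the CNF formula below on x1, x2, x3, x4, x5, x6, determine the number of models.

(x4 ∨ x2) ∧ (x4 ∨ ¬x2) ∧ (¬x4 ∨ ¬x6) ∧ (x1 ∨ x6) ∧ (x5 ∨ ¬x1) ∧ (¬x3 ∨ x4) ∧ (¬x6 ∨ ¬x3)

There are 2^6 = 64 truth assignments over (x1, x2, x3, x4, x5, x6).
Split on x3. With x3 = True, the clauses containing x3 are satisfied and ¬x3 drops from the rest; 2 of the 2^5 = 32 assignments to the other variables satisfy what remains.
With x3 = False, by the same count on the reduced clause set, 2 assignments work.
(One model: x1=T, x2=F, x3=F, x4=T, x5=T, x6=F.)
Total: 2 + 2 = 4.

4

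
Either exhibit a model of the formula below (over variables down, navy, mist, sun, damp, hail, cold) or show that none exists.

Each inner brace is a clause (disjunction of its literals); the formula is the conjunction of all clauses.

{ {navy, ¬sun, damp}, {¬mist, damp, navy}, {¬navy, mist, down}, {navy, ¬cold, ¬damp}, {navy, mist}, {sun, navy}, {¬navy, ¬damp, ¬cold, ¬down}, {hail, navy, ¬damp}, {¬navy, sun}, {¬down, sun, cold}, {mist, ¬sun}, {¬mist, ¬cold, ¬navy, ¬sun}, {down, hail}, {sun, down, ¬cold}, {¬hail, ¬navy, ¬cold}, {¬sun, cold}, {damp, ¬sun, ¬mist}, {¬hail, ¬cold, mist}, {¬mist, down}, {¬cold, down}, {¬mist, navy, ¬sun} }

UNSATISFIABLE

Case navy = True:
Unit clause (sun) forces sun = True.
Unit clause (mist) forces mist = True.
Unit clause (¬cold) forces cold = False.
That conflicts with the unit clause (cold).
Backtrack on navy: now try navy = False.
Unit clause (mist) forces mist = True.
Unit clause (damp) forces damp = True.
Unit clause (¬cold) forces cold = False.
Unit clause (sun) forces sun = True.
That conflicts with the unit clause (¬sun).
Both values of navy lead to a conflict.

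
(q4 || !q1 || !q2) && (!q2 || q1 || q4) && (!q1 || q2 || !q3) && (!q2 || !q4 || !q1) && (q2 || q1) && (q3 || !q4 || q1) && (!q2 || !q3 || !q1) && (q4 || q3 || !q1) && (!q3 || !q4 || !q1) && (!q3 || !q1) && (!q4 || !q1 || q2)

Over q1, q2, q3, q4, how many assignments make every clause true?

There are 2^4 = 16 truth assignments over (q1, q2, q3, q4).
Check each against the 11 clauses (columns in the order q1, q2, q3, q4):
  F F F F  ✗ fails (q2 || q1)
  F F F T  ✗ fails (q2 || q1)
  F F T F  ✗ fails (q2 || q1)
  F F T T  ✗ fails (q2 || q1)
  F T F F  ✗ fails (!q2 || q1 || q4)
  F T F T  ✗ fails (q3 || !q4 || q1)
  F T T F  ✗ fails (!q2 || q1 || q4)
  F T T T  ✓ satisfies all
  T F F F  ✗ fails (q4 || q3 || !q1)
  T F F T  ✗ fails (!q4 || !q1 || q2)
  T F T F  ✗ fails (!q1 || q2 || !q3)
  T F T T  ✗ fails (!q1 || q2 || !q3)
  T T F F  ✗ fails (q4 || !q1 || !q2)
  T T F T  ✗ fails (!q2 || !q4 || !q1)
  T T T F  ✗ fails (q4 || !q1 || !q2)
  T T T T  ✗ fails (!q2 || !q4 || !q1)
1 of the 16 rows is a model.

1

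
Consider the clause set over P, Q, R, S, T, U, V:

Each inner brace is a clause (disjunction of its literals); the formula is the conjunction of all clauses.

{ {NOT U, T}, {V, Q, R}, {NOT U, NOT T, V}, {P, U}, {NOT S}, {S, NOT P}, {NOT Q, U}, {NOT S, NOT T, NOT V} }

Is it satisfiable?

Yes, satisfiable

Unit clause (NOT S) forces S = false.
Unit clause (NOT P) forces P = false.
Unit clause (U) forces U = true.
Unit clause (T) forces T = true.
Unit clause (V) forces V = true.
All clauses hold; Q, R can take either value.
A satisfying assignment: P=false; Q=false; R=false; S=false; T=true; U=true; V=true.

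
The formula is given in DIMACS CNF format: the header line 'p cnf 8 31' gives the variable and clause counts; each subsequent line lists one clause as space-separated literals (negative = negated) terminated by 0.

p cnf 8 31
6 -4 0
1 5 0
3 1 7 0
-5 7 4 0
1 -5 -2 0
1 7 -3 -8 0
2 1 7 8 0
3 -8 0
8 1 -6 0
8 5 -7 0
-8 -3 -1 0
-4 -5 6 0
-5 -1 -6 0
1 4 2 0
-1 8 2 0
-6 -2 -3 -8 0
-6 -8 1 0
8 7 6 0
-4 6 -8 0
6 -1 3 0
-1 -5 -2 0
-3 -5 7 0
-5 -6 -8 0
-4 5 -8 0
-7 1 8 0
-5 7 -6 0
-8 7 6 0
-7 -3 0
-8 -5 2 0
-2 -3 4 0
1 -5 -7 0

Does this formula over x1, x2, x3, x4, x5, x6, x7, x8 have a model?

Yes, satisfiable

Suppose x6 = True.
Suppose x1 = True.
From the singleton clause (¬x5), x5 = False.
Suppose x3 = True.
From the singleton clause (¬x8), x8 = False.
From the singleton clause (¬x7), x7 = False.
From the singleton clause (x2), x2 = True.
From the singleton clause (x4), x4 = True.
All clauses are satisfied.
A satisfying assignment: x1 ↦ True, x2 ↦ True, x3 ↦ True, x4 ↦ True, x5 ↦ False, x6 ↦ True, x7 ↦ False, x8 ↦ False.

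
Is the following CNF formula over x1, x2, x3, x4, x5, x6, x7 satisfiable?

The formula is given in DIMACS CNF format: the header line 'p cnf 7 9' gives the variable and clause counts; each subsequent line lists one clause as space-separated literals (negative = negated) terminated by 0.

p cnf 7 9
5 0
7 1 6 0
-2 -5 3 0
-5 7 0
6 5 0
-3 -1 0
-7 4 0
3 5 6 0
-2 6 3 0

Yes

The clause (x5) is unit, so x5 = True.
The clause (x7) is unit, so x7 = True.
The clause (x4) is unit, so x4 = True.
Try x2 = True.
The clause (x3) is unit, so x3 = True.
The clause (¬x1) is unit, so x1 = False.
All clauses hold; x6 can take either value.
A satisfying assignment: x1=False, x2=True, x3=True, x4=True, x5=True, x6=False, x7=True.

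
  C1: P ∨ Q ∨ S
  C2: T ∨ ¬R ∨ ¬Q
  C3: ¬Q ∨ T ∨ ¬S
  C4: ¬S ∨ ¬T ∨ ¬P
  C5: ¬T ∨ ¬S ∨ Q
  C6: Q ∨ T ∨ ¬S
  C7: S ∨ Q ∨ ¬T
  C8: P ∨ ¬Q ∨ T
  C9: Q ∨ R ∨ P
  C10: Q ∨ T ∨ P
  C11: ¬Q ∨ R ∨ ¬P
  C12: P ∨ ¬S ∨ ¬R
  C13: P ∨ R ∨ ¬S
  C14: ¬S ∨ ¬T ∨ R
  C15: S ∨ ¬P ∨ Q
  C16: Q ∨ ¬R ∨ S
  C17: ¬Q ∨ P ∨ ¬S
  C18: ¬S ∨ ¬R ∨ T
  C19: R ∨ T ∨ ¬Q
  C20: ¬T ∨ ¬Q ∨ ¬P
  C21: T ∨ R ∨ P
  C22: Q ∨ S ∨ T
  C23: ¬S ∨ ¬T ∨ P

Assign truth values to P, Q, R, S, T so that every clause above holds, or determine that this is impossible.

Suppose P = False.
Suppose Q = True.
From the singleton clause (T), T = True.
From the singleton clause (¬S), S = False.
No clause remains; R is free.

P ↦ False; Q ↦ True; R ↦ True; S ↦ False; T ↦ True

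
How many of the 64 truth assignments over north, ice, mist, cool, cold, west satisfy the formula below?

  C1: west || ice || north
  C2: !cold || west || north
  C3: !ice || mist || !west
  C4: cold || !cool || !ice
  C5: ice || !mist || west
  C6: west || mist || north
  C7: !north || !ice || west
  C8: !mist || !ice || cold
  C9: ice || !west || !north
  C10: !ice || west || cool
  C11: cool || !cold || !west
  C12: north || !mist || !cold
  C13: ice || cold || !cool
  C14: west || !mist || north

There are 2^6 = 64 truth assignments over (north, ice, mist, cool, cold, west).
Split on west. With west = true, the clauses containing west are satisfied and !west drops from the rest; 4 of the 2^5 = 32 assignments to the other variables satisfy what remains.
With west = false, by the same count on the reduced clause set, 3 assignments work.
(One model: north=F, ice=F, mist=F, cool=F, cold=F, west=T.)
Total: 4 + 3 = 7.

7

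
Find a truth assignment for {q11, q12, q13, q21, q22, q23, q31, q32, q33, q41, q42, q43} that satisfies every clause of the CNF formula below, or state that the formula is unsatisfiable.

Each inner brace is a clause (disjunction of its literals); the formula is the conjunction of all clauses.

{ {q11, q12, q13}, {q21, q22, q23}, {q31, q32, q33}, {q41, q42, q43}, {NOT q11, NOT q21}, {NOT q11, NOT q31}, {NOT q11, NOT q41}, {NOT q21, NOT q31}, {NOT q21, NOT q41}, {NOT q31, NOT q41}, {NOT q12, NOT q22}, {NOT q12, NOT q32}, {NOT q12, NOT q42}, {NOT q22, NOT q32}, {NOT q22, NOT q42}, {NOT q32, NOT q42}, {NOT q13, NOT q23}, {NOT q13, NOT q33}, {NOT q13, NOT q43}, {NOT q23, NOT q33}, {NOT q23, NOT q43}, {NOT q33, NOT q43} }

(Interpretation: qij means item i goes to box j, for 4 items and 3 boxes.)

UNSATISFIABLE

Suppose q11 = false.
Suppose q12 = true.
(NOT q22) alone gives q22 = false.
(NOT q32) alone gives q32 = false.
(NOT q42) alone gives q42 = false.
Suppose q21 = true.
(NOT q31) alone gives q31 = false.
(q33) alone gives q33 = true.
(NOT q41) alone gives q41 = false.
(q43) alone gives q43 = true.
Now (NOT q43) is unsatisfied and unit — conflict.
That branch fails; take q21 = false instead.
(q23) alone gives q23 = true.
(NOT q13) alone gives q13 = false.
(NOT q33) alone gives q33 = false.
(q31) alone gives q31 = true.
(NOT q41) alone gives q41 = false.
(q43) alone gives q43 = true.
Now (NOT q43) is unsatisfied and unit — conflict.
Neither q21 = true nor q21 = false works.
That branch fails; take q12 = false instead.
(q13) alone gives q13 = true.
(NOT q23) alone gives q23 = false.
(NOT q33) alone gives q33 = false.
(NOT q43) alone gives q43 = false.
Suppose q21 = true.
(NOT q31) alone gives q31 = false.
(q32) alone gives q32 = true.
(NOT q41) alone gives q41 = false.
(q42) alone gives q42 = true.
Now (NOT q42) is unsatisfied and unit — conflict.
That branch fails; take q21 = false instead.
(q22) alone gives q22 = true.
(NOT q32) alone gives q32 = false.
(q31) alone gives q31 = true.
(NOT q41) alone gives q41 = false.
(q42) alone gives q42 = true.
Now (NOT q42) is unsatisfied and unit — conflict.
Neither q21 = true nor q21 = false works.
Neither q12 = true nor q12 = false works.
That branch fails; take q11 = true instead.
(NOT q21) alone gives q21 = false.
(NOT q31) alone gives q31 = false.
(NOT q41) alone gives q41 = false.
Suppose q22 = true.
(NOT q12) alone gives q12 = false.
(NOT q32) alone gives q32 = false.
(q33) alone gives q33 = true.
(NOT q42) alone gives q42 = false.
(q43) alone gives q43 = true.
Now (NOT q43) is unsatisfied and unit — conflict.
That branch fails; take q22 = false instead.
(q23) alone gives q23 = true.
(NOT q13) alone gives q13 = false.
(NOT q33) alone gives q33 = false.
(q32) alone gives q32 = true.
(NOT q12) alone gives q12 = false.
(NOT q42) alone gives q42 = false.
(q43) alone gives q43 = true.
Now (NOT q43) is unsatisfied and unit — conflict.
Neither q22 = true nor q22 = false works.
Neither q11 = true nor q11 = false works.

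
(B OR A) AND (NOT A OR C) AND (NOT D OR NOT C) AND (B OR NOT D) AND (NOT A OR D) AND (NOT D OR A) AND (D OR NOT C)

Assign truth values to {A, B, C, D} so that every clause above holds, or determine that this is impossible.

A=false; B=true; C=false; D=false

Try B = true.
Try A = false.
(NOT D) alone gives D = false.
(NOT C) alone gives C = false.
All clauses are satisfied.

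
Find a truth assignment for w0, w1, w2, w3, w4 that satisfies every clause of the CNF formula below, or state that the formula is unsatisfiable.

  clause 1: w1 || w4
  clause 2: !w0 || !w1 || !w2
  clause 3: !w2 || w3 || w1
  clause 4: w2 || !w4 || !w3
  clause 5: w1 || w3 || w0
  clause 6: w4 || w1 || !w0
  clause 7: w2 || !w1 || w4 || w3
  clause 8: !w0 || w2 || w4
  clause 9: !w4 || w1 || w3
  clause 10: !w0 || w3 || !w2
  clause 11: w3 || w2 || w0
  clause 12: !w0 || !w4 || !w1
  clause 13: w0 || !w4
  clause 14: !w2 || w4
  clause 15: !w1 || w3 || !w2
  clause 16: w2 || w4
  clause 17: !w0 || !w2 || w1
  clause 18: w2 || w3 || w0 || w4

Try w1 = true.
Try w0 = false.
Unit clause (!w4) forces w4 = false.
Unit clause (!w2) forces w2 = false.
But (w2) is also a unit clause — contradiction.
That branch fails; take w0 = true instead.
Unit clause (!w2) forces w2 = false.
Unit clause (w4) forces w4 = true.
But (!w4) is also a unit clause — contradiction.
Neither w0 = true nor w0 = false works.
That branch fails; take w1 = false instead.
Unit clause (w4) forces w4 = true.
Unit clause (w3) forces w3 = true.
Unit clause (w2) forces w2 = true.
Unit clause (w0) forces w0 = true.
But (!w0) is also a unit clause — contradiction.
Neither w1 = true nor w1 = false works.

UNSATISFIABLE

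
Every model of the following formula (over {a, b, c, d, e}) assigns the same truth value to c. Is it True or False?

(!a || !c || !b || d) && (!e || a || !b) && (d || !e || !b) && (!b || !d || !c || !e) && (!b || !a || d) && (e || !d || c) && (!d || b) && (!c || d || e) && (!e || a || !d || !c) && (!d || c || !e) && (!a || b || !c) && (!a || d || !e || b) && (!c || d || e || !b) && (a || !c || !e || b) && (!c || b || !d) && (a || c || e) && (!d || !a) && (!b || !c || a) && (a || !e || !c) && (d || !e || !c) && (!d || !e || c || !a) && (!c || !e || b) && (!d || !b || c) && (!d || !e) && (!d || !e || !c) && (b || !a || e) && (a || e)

False

Suppose c = true.
Try d = false.
The clause (e) is unit, so e = true.
That conflicts with the unit clause (!e).
So d must be the other value — set d = true.
The clause (b) is unit, so b = true.
The clause (!e) is unit, so e = false.
The clause (!a) is unit, so a = false.
That conflicts with the unit clause (a).
Neither d = true nor d = false works.
So every satisfying assignment has c = False.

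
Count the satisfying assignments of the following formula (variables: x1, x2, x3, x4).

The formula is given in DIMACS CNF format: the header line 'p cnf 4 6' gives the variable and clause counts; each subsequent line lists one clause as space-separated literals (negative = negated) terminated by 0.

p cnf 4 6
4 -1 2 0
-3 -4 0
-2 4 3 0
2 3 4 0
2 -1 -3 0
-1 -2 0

There are 2^4 = 16 truth assignments over (x1, x2, x3, x4).
Check each against the 6 clauses (columns in the order x1, x2, x3, x4):
  F F F F  ✗ fails (x2 ∨ x3 ∨ x4)
  F F F T  ✓ satisfies all
  F F T F  ✓ satisfies all
  F F T T  ✗ fails (¬x3 ∨ ¬x4)
  F T F F  ✗ fails (¬x2 ∨ x4 ∨ x3)
  F T F T  ✓ satisfies all
  F T T F  ✓ satisfies all
  F T T T  ✗ fails (¬x3 ∨ ¬x4)
  T F F F  ✗ fails (x4 ∨ ¬x1 ∨ x2)
  T F F T  ✓ satisfies all
  T F T F  ✗ fails (x4 ∨ ¬x1 ∨ x2)
  T F T T  ✗ fails (¬x3 ∨ ¬x4)
  T T F F  ✗ fails (¬x2 ∨ x4 ∨ x3)
  T T F T  ✗ fails (¬x1 ∨ ¬x2)
  T T T F  ✗ fails (¬x1 ∨ ¬x2)
  T T T T  ✗ fails (¬x3 ∨ ¬x4)
5 of the 16 rows are models.

5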